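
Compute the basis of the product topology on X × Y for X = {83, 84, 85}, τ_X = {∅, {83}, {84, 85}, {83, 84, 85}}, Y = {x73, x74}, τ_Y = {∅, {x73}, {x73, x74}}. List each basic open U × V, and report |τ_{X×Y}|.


Basis B = {∅ × ∅, {83} × {x73}, {83} × {x73, x74}, {84, 85} × {x73}, {83, 84, 85} × {x73}, {84, 85} × {x73, x74}, {83, 84, 85} × {x73, x74}}; |τ_{X×Y}| = 9.

Enumerate products U × V with U ∈ τ_X, V ∈ τ_Y (deduplicated):
  ∅ × ∅ = {} (∅)
  {83} × {x73} = {(83,x73)}
  {83} × {x73, x74} = {(83,x73), (83,x74)}
  {84, 85} × {x73} = {(84,x73), (85,x73)}
  {83, 84, 85} × {x73} = {(83,x73), (84,x73), (85,x73)}
  {84, 85} × {x73, x74} = {(84,x73), (84,x74), (85,x73), (85,x74)}
  {83, 84, 85} × {x73, x74} = {(83,x73), (83,x74), (84,x73), (84,x74), (85,x73), (85,x74)}
These 7 distinct sets form the basis B.
Close under arbitrary unions to get τ_{X×Y}; counting gives |τ_{X×Y}| = 9.


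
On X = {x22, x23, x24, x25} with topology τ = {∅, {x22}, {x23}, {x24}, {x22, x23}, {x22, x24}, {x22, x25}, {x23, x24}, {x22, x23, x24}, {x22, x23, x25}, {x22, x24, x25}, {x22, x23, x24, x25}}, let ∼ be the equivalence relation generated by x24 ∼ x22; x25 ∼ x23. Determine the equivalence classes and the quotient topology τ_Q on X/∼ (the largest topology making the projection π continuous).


X/∼ = {[x22=x24], [x23=x25]}; |τ_Q| = 3.

Equivalence classes: [x22=x24], [x23=x25].
Quotient map π: X → X/∼ sends x22 ↦ [x22=x24], x23 ↦ [x23=x25], x24 ↦ [x22=x24], x25 ↦ [x23=x25].
For each subset V ⊆ X/∼, compute π^{-1}(V) ⊆ X and check whether π^{-1}(V) ∈ τ. V is open in τ_Q iff π^{-1}(V) ∈ τ.
  V = {}: π^{-1}(V) = ∅ ∈ τ ✓.
  V = {[x22=x24]}: π^{-1}(V) = {x22, x24} ∈ τ ✓.
  V = {[x23=x25]}: π^{-1}(V) = {x23, x25} ∉ τ ✗.
  V = {[x22=x24], [x23=x25]}: π^{-1}(V) = {x22, x23, x24, x25} ∈ τ ✓.
Open sets in the quotient: τ_Q = {{}, {[x22=x24]}, {[x22=x24], [x23=x25]}} (3 elements).


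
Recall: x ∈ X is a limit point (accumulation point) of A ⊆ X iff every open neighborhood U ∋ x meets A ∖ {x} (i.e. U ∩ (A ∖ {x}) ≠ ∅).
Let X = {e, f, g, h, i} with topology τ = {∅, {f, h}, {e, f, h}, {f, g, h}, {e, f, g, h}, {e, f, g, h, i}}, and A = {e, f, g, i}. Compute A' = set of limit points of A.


A' = {e, g, h, i}

For each x ∈ X, list the open sets U ∈ τ with x ∈ U, then check whether U ∩ (A ∖ {x}) ≠ ∅ for every such U.
  x = e: opens ∋ x are {e, f, h}, {e, f, g, h}, {e, f, g, h, i}; each meets A ∖ {e}, so x IS a limit point.
  x = f: open {f, h} ∋ x has {f, h} ∩ (A ∖ {f}) = ∅, so x is NOT a limit point.
  x = g: opens ∋ x are {f, g, h}, {e, f, g, h}, {e, f, g, h, i}; each meets A ∖ {g}, so x IS a limit point.
  x = h: opens ∋ x are {f, h}, {e, f, h}, {f, g, h}, {e, f, g, h}, {e, f, g, h, i}; each meets A ∖ {h}, so x IS a limit point.
  x = i: opens ∋ x are {e, f, g, h, i}; each meets A ∖ {i}, so x IS a limit point.
Collecting: A' = {e, g, h, i}.


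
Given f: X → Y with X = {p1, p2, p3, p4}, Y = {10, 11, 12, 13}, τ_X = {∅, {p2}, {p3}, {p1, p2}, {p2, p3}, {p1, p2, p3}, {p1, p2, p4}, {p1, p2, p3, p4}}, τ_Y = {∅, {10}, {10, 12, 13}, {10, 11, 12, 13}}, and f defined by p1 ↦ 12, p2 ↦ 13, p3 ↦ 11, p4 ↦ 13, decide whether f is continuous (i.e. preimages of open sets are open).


f IS continuous.

Compute f^{-1}(U) for each U ∈ τ_Y:
  U = ∅: f^{-1}(U) = ∅ ∈ τ_X ✓.
  U = {10}: f^{-1}(U) = ∅ ∈ τ_X ✓.
  U = {10, 12, 13}: f^{-1}(U) = {p1, p2, p4} ∈ τ_X ✓.
  U = {10, 11, 12, 13}: f^{-1}(U) = {p1, p2, p3, p4} ∈ τ_X ✓.
Every preimage lies in τ_X, so f IS continuous.


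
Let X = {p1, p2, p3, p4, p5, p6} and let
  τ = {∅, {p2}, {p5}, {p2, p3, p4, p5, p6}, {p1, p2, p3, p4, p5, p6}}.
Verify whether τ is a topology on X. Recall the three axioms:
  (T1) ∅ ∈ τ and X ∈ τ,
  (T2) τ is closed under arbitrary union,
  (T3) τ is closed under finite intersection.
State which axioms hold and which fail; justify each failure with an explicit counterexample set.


τ is NOT a topology on X.

Axiom (T1): ∅ ∈ τ? Yes; X ∈ τ? Yes.
Axiom (T2/T3): check pairwise unions and intersections of members of τ.
Counterexample for (T2): {p2} ∪ {p5} = {p2, p5} ∉ τ. Therefore τ is NOT a topology.


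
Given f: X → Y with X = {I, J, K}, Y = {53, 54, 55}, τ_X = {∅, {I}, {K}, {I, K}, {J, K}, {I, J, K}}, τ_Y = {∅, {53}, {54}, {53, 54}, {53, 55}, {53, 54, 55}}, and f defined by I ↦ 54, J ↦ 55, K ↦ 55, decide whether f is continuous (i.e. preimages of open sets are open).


f IS continuous.

Compute f^{-1}(U) for each U ∈ τ_Y:
  U = ∅: f^{-1}(U) = ∅ ∈ τ_X ✓.
  U = {53}: f^{-1}(U) = ∅ ∈ τ_X ✓.
  U = {54}: f^{-1}(U) = {I} ∈ τ_X ✓.
  U = {53, 54}: f^{-1}(U) = {I} ∈ τ_X ✓.
  U = {53, 55}: f^{-1}(U) = {J, K} ∈ τ_X ✓.
  U = {53, 54, 55}: f^{-1}(U) = {I, J, K} ∈ τ_X ✓.
Every preimage lies in τ_X, so f IS continuous.


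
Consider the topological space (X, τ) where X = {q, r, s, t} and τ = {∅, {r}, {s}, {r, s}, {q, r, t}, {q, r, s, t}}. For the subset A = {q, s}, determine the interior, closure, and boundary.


int(A) = {s}, cl(A) = {q, s, t}, ∂A = {q, t}.

Closed sets in (X, τ) are complements of opens:
  closed(X, τ) = {∅, {s}, {q, t}, {q, r, t}, {q, s, t}, {q, r, s, t}}.
int(A) = ⋃ {U ∈ τ : U ⊆ A}. Opens contained in A: ∅, {s}.
Taking the union of these: int(A) = {s}.
cl(A) = ⋂ {C closed : A ⊆ C}. Closed sets containing A: {q, s, t}, {q, r, s, t}.
Intersecting these: cl(A) = {q, s, t}.
∂A = cl(A) ∖ int(A) = {q, s, t} ∖ {s} = {q, t}.


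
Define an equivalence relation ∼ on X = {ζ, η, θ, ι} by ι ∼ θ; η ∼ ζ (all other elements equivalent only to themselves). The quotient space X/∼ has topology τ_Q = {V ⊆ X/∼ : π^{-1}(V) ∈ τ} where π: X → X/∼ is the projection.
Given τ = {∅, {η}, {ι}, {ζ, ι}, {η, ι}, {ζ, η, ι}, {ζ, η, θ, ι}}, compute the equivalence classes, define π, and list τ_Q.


X/∼ = {[ζ=η], [θ=ι]}; |τ_Q| = 2.

Equivalence classes: [ζ=η], [θ=ι].
Quotient map π: X → X/∼ sends ζ ↦ [ζ=η], η ↦ [ζ=η], θ ↦ [θ=ι], ι ↦ [θ=ι].
For each subset V ⊆ X/∼, compute π^{-1}(V) ⊆ X and check whether π^{-1}(V) ∈ τ. V is open in τ_Q iff π^{-1}(V) ∈ τ.
  V = {}: π^{-1}(V) = ∅ ∈ τ ✓.
  V = {[ζ=η]}: π^{-1}(V) = {ζ, η} ∉ τ ✗.
  V = {[θ=ι]}: π^{-1}(V) = {θ, ι} ∉ τ ✗.
  V = {[ζ=η], [θ=ι]}: π^{-1}(V) = {ζ, η, θ, ι} ∈ τ ✓.
Open sets in the quotient: τ_Q = {{}, {[ζ=η], [θ=ι]}} (2 elements).


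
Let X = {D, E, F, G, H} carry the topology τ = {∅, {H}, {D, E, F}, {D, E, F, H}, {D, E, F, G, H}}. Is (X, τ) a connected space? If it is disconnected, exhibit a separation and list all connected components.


(X, τ) is connected.

Find clopen sets (U ∈ τ with X ∖ U ∈ τ):
  U = ∅, X ∖ U = {D, E, F, G, H} — both open, so U is clopen.
  U = {D, E, F, G, H}, X ∖ U = ∅ — both open, so U is clopen.
Only trivial clopens (∅ and X) exist, so (X, τ) is connected.
Compute connected components by grouping points that agree on all clopens:
  component: {D, E, F, G, H}


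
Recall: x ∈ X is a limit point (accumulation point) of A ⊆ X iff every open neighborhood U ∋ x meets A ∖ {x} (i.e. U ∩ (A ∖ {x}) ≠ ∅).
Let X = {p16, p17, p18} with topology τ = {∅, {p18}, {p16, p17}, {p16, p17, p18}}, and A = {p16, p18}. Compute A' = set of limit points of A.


A' = {p17}

For each x ∈ X, list the open sets U ∈ τ with x ∈ U, then check whether U ∩ (A ∖ {x}) ≠ ∅ for every such U.
  x = p16: open {p16, p17} ∋ x has {p16, p17} ∩ (A ∖ {p16}) = ∅, so x is NOT a limit point.
  x = p17: opens ∋ x are {p16, p17}, {p16, p17, p18}; each meets A ∖ {p17}, so x IS a limit point.
  x = p18: open {p18} ∋ x has {p18} ∩ (A ∖ {p18}) = ∅, so x is NOT a limit point.
Collecting: A' = {p17}.


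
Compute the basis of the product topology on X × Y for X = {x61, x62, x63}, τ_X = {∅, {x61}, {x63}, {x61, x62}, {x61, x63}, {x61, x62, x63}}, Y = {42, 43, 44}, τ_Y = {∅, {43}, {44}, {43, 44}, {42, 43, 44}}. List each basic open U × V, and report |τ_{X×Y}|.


Basis B = {∅ × ∅, {x61} × {43}, {x61} × {44}, {x63} × {43}, {x63} × {44}, {x61} × {43, 44}, {x61, x62} × {43}, {x61, x63} × {43}, {x61, x62} × {44}, {x61, x63} × {44}, {x63} × {43, 44}, {x61} × {42, 43, 44}, {x61, x62, x63} × {43}, {x61, x62, x63} × {44}, {x63} × {42, 43, 44}, {x61, x62} × {43, 44}, {x61, x63} × {43, 44}, {x61, x62} × {42, 43, 44}, {x61, x63} × {42, 43, 44}, {x61, x62, x63} × {43, 44}, {x61, x62, x63} × {42, 43, 44}}; |τ_{X×Y}| = 70.

Enumerate products U × V with U ∈ τ_X, V ∈ τ_Y (deduplicated):
  ∅ × ∅ = {} (∅)
  {x61} × {43} = {(x61,43)}
  {x61} × {44} = {(x61,44)}
  {x63} × {43} = {(x63,43)}
  {x63} × {44} = {(x63,44)}
  {x61} × {43, 44} = {(x61,43), (x61,44)}
  {x61, x62} × {43} = {(x61,43), (x62,43)}
  {x61, x63} × {43} = {(x61,43), (x63,43)}
  {x61, x62} × {44} = {(x61,44), (x62,44)}
  {x61, x63} × {44} = {(x61,44), (x63,44)}
  {x63} × {43, 44} = {(x63,43), (x63,44)}
  {x61} × {42, 43, 44} = {(x61,42), (x61,43), (x61,44)}
  {x61, x62, x63} × {43} = {(x61,43), (x62,43), (x63,43)}
  {x61, x62, x63} × {44} = {(x61,44), (x62,44), (x63,44)}
  {x63} × {42, 43, 44} = {(x63,42), (x63,43), (x63,44)}
  {x61, x62} × {43, 44} = {(x61,43), (x61,44), (x62,43), (x62,44)}
  {x61, x63} × {43, 44} = {(x61,43), (x61,44), (x63,43), (x63,44)}
  {x61, x62} × {42, 43, 44} = {(x61,42), (x61,43), (x61,44), (x62,42), (x62,43), (x62,44)}
  {x61, x63} × {42, 43, 44} = {(x61,42), (x61,43), (x61,44), (x63,42), (x63,43), (x63,44)}
  {x61, x62, x63} × {43, 44} = {(x61,43), (x61,44), (x62,43), (x62,44), (x63,43), (x63,44)}
  {x61, x62, x63} × {42, 43, 44} = {(x61,42), (x61,43), (x61,44), (x62,42), (x62,43), (x62,44), (x63,42), (x63,43), (x63,44)}
These 21 distinct sets form the basis B.
Close under arbitrary unions to get τ_{X×Y}; counting gives |τ_{X×Y}| = 70.


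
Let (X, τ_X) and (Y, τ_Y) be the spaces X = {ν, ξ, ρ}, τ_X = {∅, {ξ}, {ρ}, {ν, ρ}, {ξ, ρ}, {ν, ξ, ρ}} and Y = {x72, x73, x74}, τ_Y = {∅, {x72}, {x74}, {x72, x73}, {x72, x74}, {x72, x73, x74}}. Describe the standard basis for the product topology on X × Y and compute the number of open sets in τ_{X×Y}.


Basis B = {∅ × ∅, {ξ} × {x72}, {ξ} × {x74}, {ρ} × {x72}, {ρ} × {x74}, {ν, ρ} × {x72}, {ν, ρ} × {x74}, {ξ} × {x72, x73}, {ξ} × {x72, x74}, {ξ, ρ} × {x72}, {ξ, ρ} × {x74}, {ρ} × {x72, x73}, {ρ} × {x72, x74}, {ν, ξ, ρ} × {x72}, {ν, ξ, ρ} × {x74}, {ξ} × {x72, x73, x74}, {ρ} × {x72, x73, x74}, {ν, ρ} × {x72, x73}, {ν, ρ} × {x72, x74}, {ξ, ρ} × {x72, x73}, {ξ, ρ} × {x72, x74}, {ν, ρ} × {x72, x73, x74}, {ν, ξ, ρ} × {x72, x73}, {ν, ξ, ρ} × {x72, x74}, {ξ, ρ} × {x72, x73, x74}, {ν, ξ, ρ} × {x72, x73, x74}}; |τ_{X×Y}| = 108.

Enumerate products U × V with U ∈ τ_X, V ∈ τ_Y (deduplicated):
  ∅ × ∅ = {} (∅)
  {ξ} × {x72} = {(ξ,x72)}
  {ξ} × {x74} = {(ξ,x74)}
  {ρ} × {x72} = {(ρ,x72)}
  {ρ} × {x74} = {(ρ,x74)}
  {ν, ρ} × {x72} = {(ν,x72), (ρ,x72)}
  {ν, ρ} × {x74} = {(ν,x74), (ρ,x74)}
  {ξ} × {x72, x73} = {(ξ,x72), (ξ,x73)}
  {ξ} × {x72, x74} = {(ξ,x72), (ξ,x74)}
  {ξ, ρ} × {x72} = {(ξ,x72), (ρ,x72)}
  {ξ, ρ} × {x74} = {(ξ,x74), (ρ,x74)}
  {ρ} × {x72, x73} = {(ρ,x72), (ρ,x73)}
  {ρ} × {x72, x74} = {(ρ,x72), (ρ,x74)}
  {ν, ξ, ρ} × {x72} = {(ν,x72), (ξ,x72), (ρ,x72)}
  {ν, ξ, ρ} × {x74} = {(ν,x74), (ξ,x74), (ρ,x74)}
  {ξ} × {x72, x73, x74} = {(ξ,x72), (ξ,x73), (ξ,x74)}
  {ρ} × {x72, x73, x74} = {(ρ,x72), (ρ,x73), (ρ,x74)}
  {ν, ρ} × {x72, x73} = {(ν,x72), (ν,x73), (ρ,x72), (ρ,x73)}
  {ν, ρ} × {x72, x74} = {(ν,x72), (ν,x74), (ρ,x72), (ρ,x74)}
  {ξ, ρ} × {x72, x73} = {(ξ,x72), (ξ,x73), (ρ,x72), (ρ,x73)}
  {ξ, ρ} × {x72, x74} = {(ξ,x72), (ξ,x74), (ρ,x72), (ρ,x74)}
  {ν, ρ} × {x72, x73, x74} = {(ν,x72), (ν,x73), (ν,x74), (ρ,x72), (ρ,x73), (ρ,x74)}
  {ν, ξ, ρ} × {x72, x73} = {(ν,x72), (ν,x73), (ξ,x72), (ξ,x73), (ρ,x72), (ρ,x73)}
  {ν, ξ, ρ} × {x72, x74} = {(ν,x72), (ν,x74), (ξ,x72), (ξ,x74), (ρ,x72), (ρ,x74)}
  {ξ, ρ} × {x72, x73, x74} = {(ξ,x72), (ξ,x73), (ξ,x74), (ρ,x72), (ρ,x73), (ρ,x74)}
  {ν, ξ, ρ} × {x72, x73, x74} = {(ν,x72), (ν,x73), (ν,x74), (ξ,x72), (ξ,x73), (ξ,x74), (ρ,x72), (ρ,x73), (ρ,x74)}
These 26 distinct sets form the basis B.
Close under arbitrary unions to get τ_{X×Y}; counting gives |τ_{X×Y}| = 108.


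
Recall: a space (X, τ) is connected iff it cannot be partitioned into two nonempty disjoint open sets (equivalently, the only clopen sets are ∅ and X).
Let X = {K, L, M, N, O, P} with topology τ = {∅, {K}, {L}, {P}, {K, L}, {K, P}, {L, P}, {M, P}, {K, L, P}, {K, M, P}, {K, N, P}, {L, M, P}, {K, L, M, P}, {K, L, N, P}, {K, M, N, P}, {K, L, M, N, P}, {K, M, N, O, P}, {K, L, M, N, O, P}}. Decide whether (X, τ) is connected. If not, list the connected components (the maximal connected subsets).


(X, τ) is disconnected; components = [{L}, {K, M, N, O, P}].

Find clopen sets (U ∈ τ with X ∖ U ∈ τ):
  U = ∅, X ∖ U = {K, L, M, N, O, P} — both open, so U is clopen.
  U = {L}, X ∖ U = {K, M, N, O, P} — both open, so U is clopen.
  U = {K, M, N, O, P}, X ∖ U = {L} — both open, so U is clopen.
  U = {K, L, M, N, O, P}, X ∖ U = ∅ — both open, so U is clopen.
Nontrivial clopen(s) exist: e.g. {K, M, N, O, P}. So (X, τ) is disconnected.
Compute connected components by grouping points that agree on all clopens:
  component: {L}
  component: {K, M, N, O, P}


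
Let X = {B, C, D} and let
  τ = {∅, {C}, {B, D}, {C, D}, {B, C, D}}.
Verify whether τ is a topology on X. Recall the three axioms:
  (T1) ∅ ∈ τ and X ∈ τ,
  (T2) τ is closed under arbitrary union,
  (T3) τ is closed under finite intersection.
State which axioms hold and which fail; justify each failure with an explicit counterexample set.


τ is NOT a topology on X.

Axiom (T1): ∅ ∈ τ? Yes; X ∈ τ? Yes.
Axiom (T2/T3): check pairwise unions and intersections of members of τ.
Counterexample for (T3): {B, D} ∩ {C, D} = {D} ∉ τ. Therefore τ is NOT a topology.


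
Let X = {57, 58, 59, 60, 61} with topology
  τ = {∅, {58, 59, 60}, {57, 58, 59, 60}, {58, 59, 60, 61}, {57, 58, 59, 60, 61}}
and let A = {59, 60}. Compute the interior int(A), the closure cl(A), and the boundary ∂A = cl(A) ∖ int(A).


int(A) = ∅, cl(A) = {57, 58, 59, 60, 61}, ∂A = {57, 58, 59, 60, 61}.

Closed sets in (X, τ) are complements of opens:
  closed(X, τ) = {∅, {57}, {61}, {57, 61}, {57, 58, 59, 60, 61}}.
int(A) = ⋃ {U ∈ τ : U ⊆ A}. Opens contained in A: ∅.
Taking the union of these: int(A) = ∅.
cl(A) = ⋂ {C closed : A ⊆ C}. Closed sets containing A: {57, 58, 59, 60, 61}.
Intersecting these: cl(A) = {57, 58, 59, 60, 61}.
∂A = cl(A) ∖ int(A) = {57, 58, 59, 60, 61} ∖ ∅ = {57, 58, 59, 60, 61}.


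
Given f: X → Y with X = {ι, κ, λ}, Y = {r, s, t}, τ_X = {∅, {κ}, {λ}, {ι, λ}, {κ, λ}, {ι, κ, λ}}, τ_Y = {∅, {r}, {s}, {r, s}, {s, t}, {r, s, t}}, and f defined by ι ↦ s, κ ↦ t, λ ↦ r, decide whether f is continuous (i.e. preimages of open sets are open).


f is NOT continuous.

Compute f^{-1}(U) for each U ∈ τ_Y:
  U = ∅: f^{-1}(U) = ∅ ∈ τ_X ✓.
  U = {r}: f^{-1}(U) = {λ} ∈ τ_X ✓.
  U = {s}: f^{-1}(U) = {ι} ∉ τ_X ✗.
  U = {r, s}: f^{-1}(U) = {ι, λ} ∈ τ_X ✓.
  U = {s, t}: f^{-1}(U) = {ι, κ} ∉ τ_X ✗.
  U = {r, s, t}: f^{-1}(U) = {ι, κ, λ} ∈ τ_X ✓.
Found U = {s} with f^{-1}(U) = {ι} not in τ_X. Therefore f is NOT continuous.


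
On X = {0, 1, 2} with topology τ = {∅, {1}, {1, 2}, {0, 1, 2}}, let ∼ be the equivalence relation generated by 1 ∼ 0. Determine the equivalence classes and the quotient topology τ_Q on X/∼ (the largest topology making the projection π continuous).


X/∼ = {[0=1], [2]}; |τ_Q| = 2.

Equivalence classes: [0=1], [2].
Quotient map π: X → X/∼ sends 0 ↦ [0=1], 1 ↦ [0=1], 2 ↦ [2].
For each subset V ⊆ X/∼, compute π^{-1}(V) ⊆ X and check whether π^{-1}(V) ∈ τ. V is open in τ_Q iff π^{-1}(V) ∈ τ.
  V = {}: π^{-1}(V) = ∅ ∈ τ ✓.
  V = {[0=1]}: π^{-1}(V) = {0, 1} ∉ τ ✗.
  V = {[2]}: π^{-1}(V) = {2} ∉ τ ✗.
  V = {[0=1], [2]}: π^{-1}(V) = {0, 1, 2} ∈ τ ✓.
Open sets in the quotient: τ_Q = {{}, {[0=1], [2]}} (2 elements).


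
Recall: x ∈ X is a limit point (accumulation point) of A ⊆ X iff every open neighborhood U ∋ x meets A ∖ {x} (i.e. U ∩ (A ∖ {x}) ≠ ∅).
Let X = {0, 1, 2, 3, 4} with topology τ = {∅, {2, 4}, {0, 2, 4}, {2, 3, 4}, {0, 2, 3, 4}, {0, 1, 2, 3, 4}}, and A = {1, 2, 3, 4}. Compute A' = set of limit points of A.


A' = {0, 1, 2, 3, 4}

For each x ∈ X, list the open sets U ∈ τ with x ∈ U, then check whether U ∩ (A ∖ {x}) ≠ ∅ for every such U.
  x = 0: opens ∋ x are {0, 2, 4}, {0, 2, 3, 4}, {0, 1, 2, 3, 4}; each meets A ∖ {0}, so x IS a limit point.
  x = 1: opens ∋ x are {0, 1, 2, 3, 4}; each meets A ∖ {1}, so x IS a limit point.
  x = 2: opens ∋ x are {2, 4}, {0, 2, 4}, {2, 3, 4}, {0, 2, 3, 4}, {0, 1, 2, 3, 4}; each meets A ∖ {2}, so x IS a limit point.
  x = 3: opens ∋ x are {2, 3, 4}, {0, 2, 3, 4}, {0, 1, 2, 3, 4}; each meets A ∖ {3}, so x IS a limit point.
  x = 4: opens ∋ x are {2, 4}, {0, 2, 4}, {2, 3, 4}, {0, 2, 3, 4}, {0, 1, 2, 3, 4}; each meets A ∖ {4}, so x IS a limit point.
Collecting: A' = {0, 1, 2, 3, 4}.


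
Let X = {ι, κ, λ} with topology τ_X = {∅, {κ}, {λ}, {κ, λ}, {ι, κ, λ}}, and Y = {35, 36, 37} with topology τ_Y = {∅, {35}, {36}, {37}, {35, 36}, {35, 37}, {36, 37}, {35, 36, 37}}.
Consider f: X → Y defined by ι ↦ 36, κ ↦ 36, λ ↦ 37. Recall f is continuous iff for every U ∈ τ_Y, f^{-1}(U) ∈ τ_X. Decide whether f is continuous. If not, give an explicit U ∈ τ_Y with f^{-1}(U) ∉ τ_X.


f is NOT continuous.

Compute f^{-1}(U) for each U ∈ τ_Y:
  U = ∅: f^{-1}(U) = ∅ ∈ τ_X ✓.
  U = {35}: f^{-1}(U) = ∅ ∈ τ_X ✓.
  U = {36}: f^{-1}(U) = {ι, κ} ∉ τ_X ✗.
  U = {37}: f^{-1}(U) = {λ} ∈ τ_X ✓.
  U = {35, 36}: f^{-1}(U) = {ι, κ} ∉ τ_X ✗.
  U = {35, 37}: f^{-1}(U) = {λ} ∈ τ_X ✓.
  U = {36, 37}: f^{-1}(U) = {ι, κ, λ} ∈ τ_X ✓.
  U = {35, 36, 37}: f^{-1}(U) = {ι, κ, λ} ∈ τ_X ✓.
Found U = {36} with f^{-1}(U) = {ι, κ} not in τ_X. Therefore f is NOT continuous.


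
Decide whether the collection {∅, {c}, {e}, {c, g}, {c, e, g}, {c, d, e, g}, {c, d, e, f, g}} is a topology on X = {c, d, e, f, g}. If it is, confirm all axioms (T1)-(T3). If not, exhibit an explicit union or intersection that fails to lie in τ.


τ is NOT a topology on X.

Axiom (T1): ∅ ∈ τ? Yes; X ∈ τ? Yes.
Axiom (T2/T3): check pairwise unions and intersections of members of τ.
Counterexample for (T2): {c} ∪ {e} = {c, e} ∉ τ. Therefore τ is NOT a topology.


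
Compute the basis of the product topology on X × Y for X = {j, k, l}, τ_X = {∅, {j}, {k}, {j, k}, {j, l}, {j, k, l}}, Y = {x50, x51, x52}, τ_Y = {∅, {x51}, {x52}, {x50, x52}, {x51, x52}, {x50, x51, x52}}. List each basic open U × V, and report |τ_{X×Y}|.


Basis B = {∅ × ∅, {j} × {x51}, {j} × {x52}, {k} × {x51}, {k} × {x52}, {j} × {x50, x52}, {j} × {x51, x52}, {j, k} × {x51}, {j, l} × {x51}, {j, k} × {x52}, {j, l} × {x52}, {k} × {x50, x52}, {k} × {x51, x52}, {j} × {x50, x51, x52}, {j, k, l} × {x51}, {j, k, l} × {x52}, {k} × {x50, x51, x52}, {j, k} × {x50, x52}, {j, l} × {x50, x52}, {j, k} × {x51, x52}, {j, l} × {x51, x52}, {j, k} × {x50, x51, x52}, {j, l} × {x50, x51, x52}, {j, k, l} × {x50, x52}, {j, k, l} × {x51, x52}, {j, k, l} × {x50, x51, x52}}; |τ_{X×Y}| = 108.

Enumerate products U × V with U ∈ τ_X, V ∈ τ_Y (deduplicated):
  ∅ × ∅ = {} (∅)
  {j} × {x51} = {(j,x51)}
  {j} × {x52} = {(j,x52)}
  {k} × {x51} = {(k,x51)}
  {k} × {x52} = {(k,x52)}
  {j} × {x50, x52} = {(j,x50), (j,x52)}
  {j} × {x51, x52} = {(j,x51), (j,x52)}
  {j, k} × {x51} = {(j,x51), (k,x51)}
  {j, l} × {x51} = {(j,x51), (l,x51)}
  {j, k} × {x52} = {(j,x52), (k,x52)}
  {j, l} × {x52} = {(j,x52), (l,x52)}
  {k} × {x50, x52} = {(k,x50), (k,x52)}
  {k} × {x51, x52} = {(k,x51), (k,x52)}
  {j} × {x50, x51, x52} = {(j,x50), (j,x51), (j,x52)}
  {j, k, l} × {x51} = {(j,x51), (k,x51), (l,x51)}
  {j, k, l} × {x52} = {(j,x52), (k,x52), (l,x52)}
  {k} × {x50, x51, x52} = {(k,x50), (k,x51), (k,x52)}
  {j, k} × {x50, x52} = {(j,x50), (j,x52), (k,x50), (k,x52)}
  {j, l} × {x50, x52} = {(j,x50), (j,x52), (l,x50), (l,x52)}
  {j, k} × {x51, x52} = {(j,x51), (j,x52), (k,x51), (k,x52)}
  {j, l} × {x51, x52} = {(j,x51), (j,x52), (l,x51), (l,x52)}
  {j, k} × {x50, x51, x52} = {(j,x50), (j,x51), (j,x52), (k,x50), (k,x51), (k,x52)}
  {j, l} × {x50, x51, x52} = {(j,x50), (j,x51), (j,x52), (l,x50), (l,x51), (l,x52)}
  {j, k, l} × {x50, x52} = {(j,x50), (j,x52), (k,x50), (k,x52), (l,x50), (l,x52)}
  {j, k, l} × {x51, x52} = {(j,x51), (j,x52), (k,x51), (k,x52), (l,x51), (l,x52)}
  {j, k, l} × {x50, x51, x52} = {(j,x50), (j,x51), (j,x52), (k,x50), (k,x51), (k,x52), (l,x50), (l,x51), (l,x52)}
These 26 distinct sets form the basis B.
Close under arbitrary unions to get τ_{X×Y}; counting gives |τ_{X×Y}| = 108.


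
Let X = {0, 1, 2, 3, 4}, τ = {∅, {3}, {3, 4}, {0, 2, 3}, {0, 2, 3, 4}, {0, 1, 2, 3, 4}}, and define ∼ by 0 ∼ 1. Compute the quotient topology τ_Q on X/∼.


X/∼ = {[0=1], [2], [3], [4]}; |τ_Q| = 4.

Equivalence classes: [0=1], [2], [3], [4].
Quotient map π: X → X/∼ sends 0 ↦ [0=1], 1 ↦ [0=1], 2 ↦ [2], 3 ↦ [3], 4 ↦ [4].
For each subset V ⊆ X/∼, compute π^{-1}(V) ⊆ X and check whether π^{-1}(V) ∈ τ. V is open in τ_Q iff π^{-1}(V) ∈ τ.
  V = {}: π^{-1}(V) = ∅ ∈ τ ✓.
  V = {[0=1]}: π^{-1}(V) = {0, 1} ∉ τ ✗.
  V = {[2]}: π^{-1}(V) = {2} ∉ τ ✗.
  V = {[0=1], [2]}: π^{-1}(V) = {0, 1, 2} ∉ τ ✗.
  V = {[3]}: π^{-1}(V) = {3} ∈ τ ✓.
  V = {[0=1], [3]}: π^{-1}(V) = {0, 1, 3} ∉ τ ✗.
  V = {[2], [3]}: π^{-1}(V) = {2, 3} ∉ τ ✗.
  V = {[0=1], [2], [3]}: π^{-1}(V) = {0, 1, 2, 3} ∉ τ ✗.
  V = {[4]}: π^{-1}(V) = {4} ∉ τ ✗.
  V = {[0=1], [4]}: π^{-1}(V) = {0, 1, 4} ∉ τ ✗.
  V = {[2], [4]}: π^{-1}(V) = {2, 4} ∉ τ ✗.
  V = {[0=1], [2], [4]}: π^{-1}(V) = {0, 1, 2, 4} ∉ τ ✗.
  V = {[3], [4]}: π^{-1}(V) = {3, 4} ∈ τ ✓.
  V = {[0=1], [3], [4]}: π^{-1}(V) = {0, 1, 3, 4} ∉ τ ✗.
  V = {[2], [3], [4]}: π^{-1}(V) = {2, 3, 4} ∉ τ ✗.
  V = {[0=1], [2], [3], [4]}: π^{-1}(V) = {0, 1, 2, 3, 4} ∈ τ ✓.
Open sets in the quotient: τ_Q = {{}, {[3]}, {[3], [4]}, {[0=1], [2], [3], [4]}} (4 elements).


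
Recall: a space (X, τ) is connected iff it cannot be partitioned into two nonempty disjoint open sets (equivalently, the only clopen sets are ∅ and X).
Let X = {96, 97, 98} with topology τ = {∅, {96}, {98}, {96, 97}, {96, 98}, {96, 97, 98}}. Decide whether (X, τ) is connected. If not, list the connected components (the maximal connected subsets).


(X, τ) is disconnected; components = [{98}, {96, 97}].

Find clopen sets (U ∈ τ with X ∖ U ∈ τ):
  U = ∅, X ∖ U = {96, 97, 98} — both open, so U is clopen.
  U = {98}, X ∖ U = {96, 97} — both open, so U is clopen.
  U = {96, 97}, X ∖ U = {98} — both open, so U is clopen.
  U = {96, 97, 98}, X ∖ U = ∅ — both open, so U is clopen.
Nontrivial clopen(s) exist: e.g. {98}. So (X, τ) is disconnected.
Compute connected components by grouping points that agree on all clopens:
  component: {98}
  component: {96, 97}


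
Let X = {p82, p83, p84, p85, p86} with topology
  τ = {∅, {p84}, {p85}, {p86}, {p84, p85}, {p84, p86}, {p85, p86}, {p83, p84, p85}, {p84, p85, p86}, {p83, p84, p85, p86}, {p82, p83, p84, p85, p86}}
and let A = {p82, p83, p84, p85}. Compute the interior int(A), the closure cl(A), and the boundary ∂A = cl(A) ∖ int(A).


int(A) = {p83, p84, p85}, cl(A) = {p82, p83, p84, p85}, ∂A = {p82}.

Closed sets in (X, τ) are complements of opens:
  closed(X, τ) = {∅, {p82}, {p82, p83}, {p82, p86}, {p82, p83, p84}, {p82, p83, p85}, {p82, p83, p86}, {p82, p83, p84, p85}, {p82, p83, p84, p86}, {p82, p83, p85, p86}, {p82, p83, p84, p85, p86}}.
int(A) = ⋃ {U ∈ τ : U ⊆ A}. Opens contained in A: ∅, {p84}, {p85}, {p84, p85}, {p83, p84, p85}.
Taking the union of these: int(A) = {p83, p84, p85}.
cl(A) = ⋂ {C closed : A ⊆ C}. Closed sets containing A: {p82, p83, p84, p85}, {p82, p83, p84, p85, p86}.
Intersecting these: cl(A) = {p82, p83, p84, p85}.
∂A = cl(A) ∖ int(A) = {p82, p83, p84, p85} ∖ {p83, p84, p85} = {p82}.


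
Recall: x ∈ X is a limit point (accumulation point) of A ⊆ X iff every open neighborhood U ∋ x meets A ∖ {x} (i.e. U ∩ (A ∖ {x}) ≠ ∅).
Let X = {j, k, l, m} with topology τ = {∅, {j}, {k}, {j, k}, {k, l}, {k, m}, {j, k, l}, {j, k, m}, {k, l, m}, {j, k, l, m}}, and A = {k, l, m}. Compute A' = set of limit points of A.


A' = {l, m}

For each x ∈ X, list the open sets U ∈ τ with x ∈ U, then check whether U ∩ (A ∖ {x}) ≠ ∅ for every such U.
  x = j: open {j} ∋ x has {j} ∩ (A ∖ {j}) = ∅, so x is NOT a limit point.
  x = k: open {k} ∋ x has {k} ∩ (A ∖ {k}) = ∅, so x is NOT a limit point.
  x = l: opens ∋ x are {k, l}, {j, k, l}, {k, l, m}, {j, k, l, m}; each meets A ∖ {l}, so x IS a limit point.
  x = m: opens ∋ x are {k, m}, {j, k, m}, {k, l, m}, {j, k, l, m}; each meets A ∖ {m}, so x IS a limit point.
Collecting: A' = {l, m}.


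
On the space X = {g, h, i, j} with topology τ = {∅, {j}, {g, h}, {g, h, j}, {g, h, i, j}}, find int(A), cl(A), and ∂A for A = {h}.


int(A) = ∅, cl(A) = {g, h, i}, ∂A = {g, h, i}.

Closed sets in (X, τ) are complements of opens:
  closed(X, τ) = {∅, {i}, {i, j}, {g, h, i}, {g, h, i, j}}.
int(A) = ⋃ {U ∈ τ : U ⊆ A}. Opens contained in A: ∅.
Taking the union of these: int(A) = ∅.
cl(A) = ⋂ {C closed : A ⊆ C}. Closed sets containing A: {g, h, i}, {g, h, i, j}.
Intersecting these: cl(A) = {g, h, i}.
∂A = cl(A) ∖ int(A) = {g, h, i} ∖ ∅ = {g, h, i}.


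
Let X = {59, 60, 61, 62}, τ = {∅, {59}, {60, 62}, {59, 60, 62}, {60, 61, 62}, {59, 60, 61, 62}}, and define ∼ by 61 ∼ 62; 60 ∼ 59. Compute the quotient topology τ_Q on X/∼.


X/∼ = {[59=60], [61=62]}; |τ_Q| = 2.

Equivalence classes: [59=60], [61=62].
Quotient map π: X → X/∼ sends 59 ↦ [59=60], 60 ↦ [59=60], 61 ↦ [61=62], 62 ↦ [61=62].
For each subset V ⊆ X/∼, compute π^{-1}(V) ⊆ X and check whether π^{-1}(V) ∈ τ. V is open in τ_Q iff π^{-1}(V) ∈ τ.
  V = {}: π^{-1}(V) = ∅ ∈ τ ✓.
  V = {[59=60]}: π^{-1}(V) = {59, 60} ∉ τ ✗.
  V = {[61=62]}: π^{-1}(V) = {61, 62} ∉ τ ✗.
  V = {[59=60], [61=62]}: π^{-1}(V) = {59, 60, 61, 62} ∈ τ ✓.
Open sets in the quotient: τ_Q = {{}, {[59=60], [61=62]}} (2 elements).


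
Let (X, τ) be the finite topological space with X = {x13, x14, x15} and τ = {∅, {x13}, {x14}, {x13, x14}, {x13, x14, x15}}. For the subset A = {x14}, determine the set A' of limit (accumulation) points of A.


A' = {x15}

For each x ∈ X, list the open sets U ∈ τ with x ∈ U, then check whether U ∩ (A ∖ {x}) ≠ ∅ for every such U.
  x = x13: open {x13} ∋ x has {x13} ∩ (A ∖ {x13}) = ∅, so x is NOT a limit point.
  x = x14: open {x14} ∋ x has {x14} ∩ (A ∖ {x14}) = ∅, so x is NOT a limit point.
  x = x15: opens ∋ x are {x13, x14, x15}; each meets A ∖ {x15}, so x IS a limit point.
Collecting: A' = {x15}.


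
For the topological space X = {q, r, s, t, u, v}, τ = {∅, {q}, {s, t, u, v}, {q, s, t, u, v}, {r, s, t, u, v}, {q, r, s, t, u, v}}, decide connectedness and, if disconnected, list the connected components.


(X, τ) is disconnected; components = [{q}, {r, s, t, u, v}].

Find clopen sets (U ∈ τ with X ∖ U ∈ τ):
  U = ∅, X ∖ U = {q, r, s, t, u, v} — both open, so U is clopen.
  U = {q}, X ∖ U = {r, s, t, u, v} — both open, so U is clopen.
  U = {r, s, t, u, v}, X ∖ U = {q} — both open, so U is clopen.
  U = {q, r, s, t, u, v}, X ∖ U = ∅ — both open, so U is clopen.
Nontrivial clopen(s) exist: e.g. {q}. So (X, τ) is disconnected.
Compute connected components by grouping points that agree on all clopens:
  component: {q}
  component: {r, s, t, u, v}


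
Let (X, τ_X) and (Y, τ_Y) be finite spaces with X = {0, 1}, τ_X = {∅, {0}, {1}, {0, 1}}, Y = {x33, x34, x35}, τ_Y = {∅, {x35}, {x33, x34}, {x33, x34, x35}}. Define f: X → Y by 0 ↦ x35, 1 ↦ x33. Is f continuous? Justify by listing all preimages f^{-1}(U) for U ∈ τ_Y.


f IS continuous.

Compute f^{-1}(U) for each U ∈ τ_Y:
  U = ∅: f^{-1}(U) = ∅ ∈ τ_X ✓.
  U = {x35}: f^{-1}(U) = {0} ∈ τ_X ✓.
  U = {x33, x34}: f^{-1}(U) = {1} ∈ τ_X ✓.
  U = {x33, x34, x35}: f^{-1}(U) = {0, 1} ∈ τ_X ✓.
Every preimage lies in τ_X, so f IS continuous.


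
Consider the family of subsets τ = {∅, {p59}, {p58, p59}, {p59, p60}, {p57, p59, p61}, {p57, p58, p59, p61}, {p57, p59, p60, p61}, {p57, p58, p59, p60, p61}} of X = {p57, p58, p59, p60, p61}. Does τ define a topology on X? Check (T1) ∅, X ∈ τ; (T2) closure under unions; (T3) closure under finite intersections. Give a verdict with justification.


τ is NOT a topology on X.

Axiom (T1): ∅ ∈ τ? Yes; X ∈ τ? Yes.
Axiom (T2/T3): check pairwise unions and intersections of members of τ.
Counterexample for (T2): {p58, p59} ∪ {p59, p60} = {p58, p59, p60} ∉ τ. Therefore τ is NOT a topology.


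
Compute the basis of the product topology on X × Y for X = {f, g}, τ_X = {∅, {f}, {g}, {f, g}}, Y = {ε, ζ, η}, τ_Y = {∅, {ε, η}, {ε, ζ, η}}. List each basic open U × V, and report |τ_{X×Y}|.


Basis B = {∅ × ∅, {f} × {ε, η}, {g} × {ε, η}, {f} × {ε, ζ, η}, {g} × {ε, ζ, η}, {f, g} × {ε, η}, {f, g} × {ε, ζ, η}}; |τ_{X×Y}| = 9.

Enumerate products U × V with U ∈ τ_X, V ∈ τ_Y (deduplicated):
  ∅ × ∅ = {} (∅)
  {f} × {ε, η} = {(f,ε), (f,η)}
  {g} × {ε, η} = {(g,ε), (g,η)}
  {f} × {ε, ζ, η} = {(f,ε), (f,ζ), (f,η)}
  {g} × {ε, ζ, η} = {(g,ε), (g,ζ), (g,η)}
  {f, g} × {ε, η} = {(f,ε), (f,η), (g,ε), (g,η)}
  {f, g} × {ε, ζ, η} = {(f,ε), (f,ζ), (f,η), (g,ε), (g,ζ), (g,η)}
These 7 distinct sets form the basis B.
Close under arbitrary unions to get τ_{X×Y}; counting gives |τ_{X×Y}| = 9.


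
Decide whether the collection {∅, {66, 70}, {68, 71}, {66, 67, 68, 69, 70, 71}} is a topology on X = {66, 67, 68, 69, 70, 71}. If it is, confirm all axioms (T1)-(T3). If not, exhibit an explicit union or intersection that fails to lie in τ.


τ is NOT a topology on X.

Axiom (T1): ∅ ∈ τ? Yes; X ∈ τ? Yes.
Axiom (T2/T3): check pairwise unions and intersections of members of τ.
Counterexample for (T2): {66, 70} ∪ {68, 71} = {66, 68, 70, 71} ∉ τ. Therefore τ is NOT a topology.


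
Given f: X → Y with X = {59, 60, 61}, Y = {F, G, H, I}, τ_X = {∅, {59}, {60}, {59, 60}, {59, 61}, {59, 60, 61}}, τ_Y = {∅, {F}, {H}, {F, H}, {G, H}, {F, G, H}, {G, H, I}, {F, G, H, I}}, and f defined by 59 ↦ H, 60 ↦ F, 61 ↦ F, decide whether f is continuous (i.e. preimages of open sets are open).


f is NOT continuous.

Compute f^{-1}(U) for each U ∈ τ_Y:
  U = ∅: f^{-1}(U) = ∅ ∈ τ_X ✓.
  U = {F}: f^{-1}(U) = {60, 61} ∉ τ_X ✗.
  U = {H}: f^{-1}(U) = {59} ∈ τ_X ✓.
  U = {F, H}: f^{-1}(U) = {59, 60, 61} ∈ τ_X ✓.
  U = {G, H}: f^{-1}(U) = {59} ∈ τ_X ✓.
  U = {F, G, H}: f^{-1}(U) = {59, 60, 61} ∈ τ_X ✓.
  U = {G, H, I}: f^{-1}(U) = {59} ∈ τ_X ✓.
  U = {F, G, H, I}: f^{-1}(U) = {59, 60, 61} ∈ τ_X ✓.
Found U = {F} with f^{-1}(U) = {60, 61} not in τ_X. Therefore f is NOT continuous.


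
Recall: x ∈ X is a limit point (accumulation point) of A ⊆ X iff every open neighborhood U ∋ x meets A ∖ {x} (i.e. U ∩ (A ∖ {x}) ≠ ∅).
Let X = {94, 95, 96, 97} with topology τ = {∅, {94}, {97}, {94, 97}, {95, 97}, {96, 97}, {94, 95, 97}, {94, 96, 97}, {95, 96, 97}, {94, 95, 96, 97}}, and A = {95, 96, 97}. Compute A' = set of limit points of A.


A' = {95, 96}

For each x ∈ X, list the open sets U ∈ τ with x ∈ U, then check whether U ∩ (A ∖ {x}) ≠ ∅ for every such U.
  x = 94: open {94} ∋ x has {94} ∩ (A ∖ {94}) = ∅, so x is NOT a limit point.
  x = 95: opens ∋ x are {95, 97}, {94, 95, 97}, {95, 96, 97}, {94, 95, 96, 97}; each meets A ∖ {95}, so x IS a limit point.
  x = 96: opens ∋ x are {96, 97}, {94, 96, 97}, {95, 96, 97}, {94, 95, 96, 97}; each meets A ∖ {96}, so x IS a limit point.
  x = 97: open {97} ∋ x has {97} ∩ (A ∖ {97}) = ∅, so x is NOT a limit point.
Collecting: A' = {95, 96}.


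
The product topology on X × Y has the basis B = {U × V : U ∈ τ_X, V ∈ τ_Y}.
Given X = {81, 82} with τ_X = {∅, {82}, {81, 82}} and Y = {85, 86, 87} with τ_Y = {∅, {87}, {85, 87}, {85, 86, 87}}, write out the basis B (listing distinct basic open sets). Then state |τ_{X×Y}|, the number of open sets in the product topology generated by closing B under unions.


Basis B = {∅ × ∅, {82} × {87}, {81, 82} × {87}, {82} × {85, 87}, {82} × {85, 86, 87}, {81, 82} × {85, 87}, {81, 82} × {85, 86, 87}}; |τ_{X×Y}| = 10.

Enumerate products U × V with U ∈ τ_X, V ∈ τ_Y (deduplicated):
  ∅ × ∅ = {} (∅)
  {82} × {87} = {(82,87)}
  {81, 82} × {87} = {(81,87), (82,87)}
  {82} × {85, 87} = {(82,85), (82,87)}
  {82} × {85, 86, 87} = {(82,85), (82,86), (82,87)}
  {81, 82} × {85, 87} = {(81,85), (81,87), (82,85), (82,87)}
  {81, 82} × {85, 86, 87} = {(81,85), (81,86), (81,87), (82,85), (82,86), (82,87)}
These 7 distinct sets form the basis B.
Close under arbitrary unions to get τ_{X×Y}; counting gives |τ_{X×Y}| = 10.


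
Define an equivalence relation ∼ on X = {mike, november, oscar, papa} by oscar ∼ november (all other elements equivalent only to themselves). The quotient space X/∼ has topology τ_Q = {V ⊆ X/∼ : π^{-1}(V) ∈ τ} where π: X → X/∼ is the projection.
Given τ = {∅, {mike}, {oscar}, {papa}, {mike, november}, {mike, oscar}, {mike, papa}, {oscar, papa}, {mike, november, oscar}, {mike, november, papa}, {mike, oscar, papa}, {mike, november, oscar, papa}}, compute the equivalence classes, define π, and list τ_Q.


X/∼ = {[mike], [november=oscar], [papa]}; |τ_Q| = 6.

Equivalence classes: [mike], [november=oscar], [papa].
Quotient map π: X → X/∼ sends mike ↦ [mike], november ↦ [november=oscar], oscar ↦ [november=oscar], papa ↦ [papa].
For each subset V ⊆ X/∼, compute π^{-1}(V) ⊆ X and check whether π^{-1}(V) ∈ τ. V is open in τ_Q iff π^{-1}(V) ∈ τ.
  V = {}: π^{-1}(V) = ∅ ∈ τ ✓.
  V = {[mike]}: π^{-1}(V) = {mike} ∈ τ ✓.
  V = {[november=oscar]}: π^{-1}(V) = {november, oscar} ∉ τ ✗.
  V = {[mike], [november=oscar]}: π^{-1}(V) = {mike, november, oscar} ∈ τ ✓.
  V = {[papa]}: π^{-1}(V) = {papa} ∈ τ ✓.
  V = {[mike], [papa]}: π^{-1}(V) = {mike, papa} ∈ τ ✓.
  V = {[november=oscar], [papa]}: π^{-1}(V) = {november, oscar, papa} ∉ τ ✗.
  V = {[mike], [november=oscar], [papa]}: π^{-1}(V) = {mike, november, oscar, papa} ∈ τ ✓.
Open sets in the quotient: τ_Q = {{}, {[mike]}, {[mike], [november=oscar]}, {[papa]}, {[mike], [papa]}, {[mike], [november=oscar], [papa]}} (6 elements).


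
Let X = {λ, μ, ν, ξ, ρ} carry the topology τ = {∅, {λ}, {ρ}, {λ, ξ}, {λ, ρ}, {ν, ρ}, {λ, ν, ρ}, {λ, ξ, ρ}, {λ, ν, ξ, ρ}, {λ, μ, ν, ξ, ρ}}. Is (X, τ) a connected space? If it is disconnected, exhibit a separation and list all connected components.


(X, τ) is connected.

Find clopen sets (U ∈ τ with X ∖ U ∈ τ):
  U = ∅, X ∖ U = {λ, μ, ν, ξ, ρ} — both open, so U is clopen.
  U = {λ, μ, ν, ξ, ρ}, X ∖ U = ∅ — both open, so U is clopen.
Only trivial clopens (∅ and X) exist, so (X, τ) is connected.
Compute connected components by grouping points that agree on all clopens:
  component: {λ, μ, ν, ξ, ρ}


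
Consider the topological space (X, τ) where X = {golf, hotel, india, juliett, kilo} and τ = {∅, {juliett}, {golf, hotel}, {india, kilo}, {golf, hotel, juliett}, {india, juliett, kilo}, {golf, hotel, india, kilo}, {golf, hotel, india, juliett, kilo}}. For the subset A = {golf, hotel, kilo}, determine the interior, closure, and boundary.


int(A) = {golf, hotel}, cl(A) = {golf, hotel, india, kilo}, ∂A = {india, kilo}.

Closed sets in (X, τ) are complements of opens:
  closed(X, τ) = {∅, {juliett}, {golf, hotel}, {india, kilo}, {golf, hotel, juliett}, {india, juliett, kilo}, {golf, hotel, india, kilo}, {golf, hotel, india, juliett, kilo}}.
int(A) = ⋃ {U ∈ τ : U ⊆ A}. Opens contained in A: ∅, {golf, hotel}.
Taking the union of these: int(A) = {golf, hotel}.
cl(A) = ⋂ {C closed : A ⊆ C}. Closed sets containing A: {golf, hotel, india, kilo}, {golf, hotel, india, juliett, kilo}.
Intersecting these: cl(A) = {golf, hotel, india, kilo}.
∂A = cl(A) ∖ int(A) = {golf, hotel, india, kilo} ∖ {golf, hotel} = {india, kilo}.


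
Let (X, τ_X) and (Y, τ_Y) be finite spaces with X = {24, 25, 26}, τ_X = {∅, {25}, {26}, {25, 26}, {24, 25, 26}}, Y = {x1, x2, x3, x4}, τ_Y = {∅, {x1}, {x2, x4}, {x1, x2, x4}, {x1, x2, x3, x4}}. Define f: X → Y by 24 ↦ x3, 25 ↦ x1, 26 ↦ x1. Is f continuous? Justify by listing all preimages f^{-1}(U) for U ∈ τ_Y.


f IS continuous.

Compute f^{-1}(U) for each U ∈ τ_Y:
  U = ∅: f^{-1}(U) = ∅ ∈ τ_X ✓.
  U = {x1}: f^{-1}(U) = {25, 26} ∈ τ_X ✓.
  U = {x2, x4}: f^{-1}(U) = ∅ ∈ τ_X ✓.
  U = {x1, x2, x4}: f^{-1}(U) = {25, 26} ∈ τ_X ✓.
  U = {x1, x2, x3, x4}: f^{-1}(U) = {24, 25, 26} ∈ τ_X ✓.
Every preimage lies in τ_X, so f IS continuous.


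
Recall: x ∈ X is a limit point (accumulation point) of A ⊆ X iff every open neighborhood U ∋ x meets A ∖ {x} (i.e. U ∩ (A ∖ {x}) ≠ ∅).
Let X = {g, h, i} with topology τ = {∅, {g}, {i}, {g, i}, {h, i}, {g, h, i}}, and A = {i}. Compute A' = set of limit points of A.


A' = {h}

For each x ∈ X, list the open sets U ∈ τ with x ∈ U, then check whether U ∩ (A ∖ {x}) ≠ ∅ for every such U.
  x = g: open {g} ∋ x has {g} ∩ (A ∖ {g}) = ∅, so x is NOT a limit point.
  x = h: opens ∋ x are {h, i}, {g, h, i}; each meets A ∖ {h}, so x IS a limit point.
  x = i: open {i} ∋ x has {i} ∩ (A ∖ {i}) = ∅, so x is NOT a limit point.
Collecting: A' = {h}.


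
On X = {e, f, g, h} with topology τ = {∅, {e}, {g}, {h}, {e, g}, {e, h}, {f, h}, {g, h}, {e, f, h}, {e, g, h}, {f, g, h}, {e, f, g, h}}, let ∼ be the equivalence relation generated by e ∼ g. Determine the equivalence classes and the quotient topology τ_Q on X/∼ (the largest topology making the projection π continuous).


X/∼ = {[e=g], [f], [h]}; |τ_Q| = 6.

Equivalence classes: [e=g], [f], [h].
Quotient map π: X → X/∼ sends e ↦ [e=g], f ↦ [f], g ↦ [e=g], h ↦ [h].
For each subset V ⊆ X/∼, compute π^{-1}(V) ⊆ X and check whether π^{-1}(V) ∈ τ. V is open in τ_Q iff π^{-1}(V) ∈ τ.
  V = {}: π^{-1}(V) = ∅ ∈ τ ✓.
  V = {[e=g]}: π^{-1}(V) = {e, g} ∈ τ ✓.
  V = {[f]}: π^{-1}(V) = {f} ∉ τ ✗.
  V = {[e=g], [f]}: π^{-1}(V) = {e, f, g} ∉ τ ✗.
  V = {[h]}: π^{-1}(V) = {h} ∈ τ ✓.
  V = {[e=g], [h]}: π^{-1}(V) = {e, g, h} ∈ τ ✓.
  V = {[f], [h]}: π^{-1}(V) = {f, h} ∈ τ ✓.
  V = {[e=g], [f], [h]}: π^{-1}(V) = {e, f, g, h} ∈ τ ✓.
Open sets in the quotient: τ_Q = {{}, {[e=g]}, {[h]}, {[e=g], [h]}, {[f], [h]}, {[e=g], [f], [h]}} (6 elements).


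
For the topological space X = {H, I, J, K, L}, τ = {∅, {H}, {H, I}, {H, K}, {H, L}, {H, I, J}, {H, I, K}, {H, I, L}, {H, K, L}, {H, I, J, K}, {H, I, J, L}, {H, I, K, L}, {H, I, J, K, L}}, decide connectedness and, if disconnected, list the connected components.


(X, τ) is connected.

Find clopen sets (U ∈ τ with X ∖ U ∈ τ):
  U = ∅, X ∖ U = {H, I, J, K, L} — both open, so U is clopen.
  U = {H, I, J, K, L}, X ∖ U = ∅ — both open, so U is clopen.
Only trivial clopens (∅ and X) exist, so (X, τ) is connected.
Compute connected components by grouping points that agree on all clopens:
  component: {H, I, J, K, L}
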